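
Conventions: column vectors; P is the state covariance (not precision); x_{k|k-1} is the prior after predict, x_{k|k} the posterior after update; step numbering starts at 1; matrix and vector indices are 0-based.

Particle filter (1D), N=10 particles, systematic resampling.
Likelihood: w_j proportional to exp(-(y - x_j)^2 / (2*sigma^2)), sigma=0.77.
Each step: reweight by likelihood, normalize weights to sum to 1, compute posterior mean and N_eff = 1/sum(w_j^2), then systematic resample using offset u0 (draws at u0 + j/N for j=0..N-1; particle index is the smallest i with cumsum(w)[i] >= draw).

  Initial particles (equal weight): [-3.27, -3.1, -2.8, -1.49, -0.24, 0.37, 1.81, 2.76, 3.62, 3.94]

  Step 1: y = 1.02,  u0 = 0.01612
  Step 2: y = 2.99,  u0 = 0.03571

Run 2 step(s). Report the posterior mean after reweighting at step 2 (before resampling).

post_mean = 1.7954

step 1: w=[0.0000, 0.0000, 0.0000, 0.0030, 0.1598, 0.4270, 0.3602, 0.0475, 0.0020, 0.0005]  mean=0.9073  Neff=2.9422  idx=[4, 4, 5, 5, 5, 5, 6, 6, 6, 6]
step 2: w=[0.0001, 0.0001, 0.0025, 0.0025, 0.0025, 0.0025, 0.2475, 0.2475, 0.2475, 0.2475]  mean=1.7954  Neff=4.0812  idx=[6, 6, 6, 7, 7, 8, 8, 8, 9, 9]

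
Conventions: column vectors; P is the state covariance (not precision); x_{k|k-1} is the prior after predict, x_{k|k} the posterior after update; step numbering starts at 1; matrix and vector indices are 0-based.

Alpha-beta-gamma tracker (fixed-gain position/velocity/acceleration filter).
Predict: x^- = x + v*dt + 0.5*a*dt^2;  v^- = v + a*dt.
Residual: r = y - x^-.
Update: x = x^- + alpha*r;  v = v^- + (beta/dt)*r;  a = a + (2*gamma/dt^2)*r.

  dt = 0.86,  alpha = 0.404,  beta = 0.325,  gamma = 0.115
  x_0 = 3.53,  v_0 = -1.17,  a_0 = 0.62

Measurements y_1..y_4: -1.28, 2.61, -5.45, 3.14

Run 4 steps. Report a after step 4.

a_post = 1.5712

step 1: x_pred=2.7531  r=-4.0331  x^+=1.1237  v^+=-2.1609  a^+=-0.6342
step 2: x_pred=-0.9692  r=3.5792  x^+=0.4768  v^+=-1.3537  a^+=0.4789
step 3: x_pred=-0.5103  r=-4.9397  x^+=-2.5060  v^+=-2.8086  a^+=-1.0573
step 4: x_pred=-5.3124  r=8.4524  x^+=-1.8976  v^+=-0.5237  a^+=1.5712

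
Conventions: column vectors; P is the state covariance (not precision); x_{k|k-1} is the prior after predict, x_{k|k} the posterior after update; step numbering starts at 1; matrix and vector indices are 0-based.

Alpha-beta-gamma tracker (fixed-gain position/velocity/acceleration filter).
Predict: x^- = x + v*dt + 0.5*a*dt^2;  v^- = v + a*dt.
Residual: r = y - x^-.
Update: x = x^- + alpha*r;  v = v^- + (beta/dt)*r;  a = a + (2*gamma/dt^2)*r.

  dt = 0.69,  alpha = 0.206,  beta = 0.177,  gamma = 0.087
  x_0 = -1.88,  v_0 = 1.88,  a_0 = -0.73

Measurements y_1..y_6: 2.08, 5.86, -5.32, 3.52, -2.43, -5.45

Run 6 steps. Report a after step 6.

step 1: x_pred=-0.7566  r=2.8366  x^+=-0.1722  v^+=2.1039  a^+=0.3067
step 2: x_pred=1.3525  r=4.5075  x^+=2.2810  v^+=3.4718  a^+=1.9540
step 3: x_pred=5.1418  r=-10.4618  x^+=2.9866  v^+=2.1365  a^+=-1.8694
step 4: x_pred=4.0158  r=-0.4958  x^+=3.9136  v^+=0.7194  a^+=-2.0506
step 5: x_pred=3.9219  r=-6.3519  x^+=2.6134  v^+=-2.3249  a^+=-4.3720
step 6: x_pred=-0.0316  r=-5.4184  x^+=-1.1478  v^+=-6.7316  a^+=-6.3523

a_post = -6.3523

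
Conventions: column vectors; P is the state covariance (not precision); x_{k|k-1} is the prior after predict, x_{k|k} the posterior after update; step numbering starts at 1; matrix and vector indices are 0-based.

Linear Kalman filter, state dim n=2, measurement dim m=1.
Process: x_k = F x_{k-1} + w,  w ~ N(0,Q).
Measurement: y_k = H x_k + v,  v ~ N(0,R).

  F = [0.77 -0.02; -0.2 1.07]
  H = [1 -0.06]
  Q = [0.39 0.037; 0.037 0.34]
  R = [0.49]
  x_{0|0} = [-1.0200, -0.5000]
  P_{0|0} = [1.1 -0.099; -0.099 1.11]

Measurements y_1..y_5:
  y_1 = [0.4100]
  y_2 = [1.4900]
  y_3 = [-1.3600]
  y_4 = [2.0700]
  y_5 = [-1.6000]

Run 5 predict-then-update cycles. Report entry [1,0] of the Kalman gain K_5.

step 1: x^-=[-0.7754, -0.3310]  P^-=[1.0457 -0.2381; -0.2381 1.6972]  S=[1.5704]  K=[0.6750; -0.2165]  nu=[1.1655]  x^+=[0.0113, -0.5833]  P^+=[0.3302 -0.0087; -0.0087 1.6236]
step 2: x^-=[0.0204, -0.6264]  P^-=[0.5867 -0.0558; -0.0558 2.2158]  S=[1.0914]  K=[0.5406; -0.1729]  nu=[1.4320]  x^+=[0.7946, -0.8740]  P^+=[0.2677 0.0463; 0.0463 2.1832]
step 3: x^-=[0.6293, -1.0941]  P^-=[0.5482 -0.0126; -0.0126 2.8304]  S=[1.0499]  K=[0.5228; -0.1738]  nu=[-2.0550]  x^+=[-0.4451, -0.7370]  P^+=[0.2612 0.0828; 0.0828 2.7987]
step 4: x^-=[-0.3280, -0.6995]  P^-=[0.5434 0.0054; 0.0054 3.5193]  S=[1.0454]  K=[0.5195; -0.1968]  nu=[2.3560]  x^+=[0.8959, -1.1632]  P^+=[0.2613 0.1123; 0.1123 3.4788]
step 5: x^-=[0.7131, -1.4238]  P^-=[0.5428 0.0153; 0.0153 4.2852]  S=[1.0464]  K=[0.5179; -0.2311]  nu=[-2.3986]  x^+=[-0.5290, -0.8695]  P^+=[0.2622 0.1405; 0.1405 4.2293]

K[1,0] = -0.2311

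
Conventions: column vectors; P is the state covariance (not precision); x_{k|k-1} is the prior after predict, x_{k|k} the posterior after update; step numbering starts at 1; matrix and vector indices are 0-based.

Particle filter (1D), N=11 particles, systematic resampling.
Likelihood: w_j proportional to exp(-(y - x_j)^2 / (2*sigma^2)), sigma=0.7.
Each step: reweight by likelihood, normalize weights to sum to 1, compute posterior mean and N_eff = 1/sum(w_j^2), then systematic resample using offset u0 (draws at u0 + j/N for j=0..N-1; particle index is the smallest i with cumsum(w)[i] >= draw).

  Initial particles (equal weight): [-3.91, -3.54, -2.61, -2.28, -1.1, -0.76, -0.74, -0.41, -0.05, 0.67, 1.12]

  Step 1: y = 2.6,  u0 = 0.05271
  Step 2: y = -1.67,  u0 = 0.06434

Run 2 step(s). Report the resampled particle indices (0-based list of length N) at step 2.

step 1: w=[0.0000, 0.0000, 0.0000, 0.0000, 0.0000, 0.0001, 0.0001, 0.0007, 0.0059, 0.1716, 0.8215]  mean=1.0344  Neff=1.4197  idx=[9, 9, 10, 10, 10, 10, 10, 10, 10, 10, 10]
step 2: w=[0.3504, 0.3504, 0.0332, 0.0332, 0.0332, 0.0332, 0.0332, 0.0332, 0.0332, 0.0332, 0.0332]  mean=0.8046  Neff=3.9129  idx=[0, 0, 0, 0, 1, 1, 1, 1, 4, 7, 10]

resampled_idx = [0, 0, 0, 0, 1, 1, 1, 1, 4, 7, 10]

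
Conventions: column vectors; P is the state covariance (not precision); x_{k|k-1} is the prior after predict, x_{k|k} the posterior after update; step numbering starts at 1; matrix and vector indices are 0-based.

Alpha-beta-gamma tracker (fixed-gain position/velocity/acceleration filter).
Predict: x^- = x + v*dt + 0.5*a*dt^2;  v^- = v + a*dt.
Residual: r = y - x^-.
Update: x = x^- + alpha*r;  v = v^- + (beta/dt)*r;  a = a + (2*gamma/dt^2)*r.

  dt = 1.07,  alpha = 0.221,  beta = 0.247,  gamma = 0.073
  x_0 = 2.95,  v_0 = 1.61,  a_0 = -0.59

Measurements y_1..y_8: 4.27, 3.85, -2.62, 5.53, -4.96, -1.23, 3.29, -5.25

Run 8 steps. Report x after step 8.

x_post = -7.1309

step 1: x_pred=4.3350  r=-0.0650  x^+=4.3206  v^+=0.9637  a^+=-0.5983
step 2: x_pred=5.0093  r=-1.1593  x^+=4.7531  v^+=0.0559  a^+=-0.7461
step 3: x_pred=4.3858  r=-7.0058  x^+=2.8375  v^+=-2.3596  a^+=-1.6395
step 4: x_pred=-0.6258  r=6.1558  x^+=0.7346  v^+=-2.6929  a^+=-0.8545
step 5: x_pred=-2.6360  r=-2.3240  x^+=-3.1496  v^+=-4.1437  a^+=-1.1509
step 6: x_pred=-8.2422  r=7.0122  x^+=-6.6925  v^+=-3.7565  a^+=-0.2567
step 7: x_pred=-10.8588  r=14.1488  x^+=-7.7319  v^+=-0.7650  a^+=1.5476
step 8: x_pred=-7.6645  r=2.4145  x^+=-7.1309  v^+=1.4483  a^+=1.8555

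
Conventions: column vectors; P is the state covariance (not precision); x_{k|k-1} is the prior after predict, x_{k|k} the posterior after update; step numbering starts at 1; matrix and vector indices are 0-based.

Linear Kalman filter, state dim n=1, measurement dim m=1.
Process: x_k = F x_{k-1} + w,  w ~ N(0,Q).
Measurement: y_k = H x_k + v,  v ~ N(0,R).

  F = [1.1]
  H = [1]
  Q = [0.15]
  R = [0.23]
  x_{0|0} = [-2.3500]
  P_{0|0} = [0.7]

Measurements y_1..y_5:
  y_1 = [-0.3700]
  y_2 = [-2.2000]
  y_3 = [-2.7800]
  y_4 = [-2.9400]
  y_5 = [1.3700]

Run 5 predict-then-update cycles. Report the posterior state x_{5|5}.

step 1: x^-=[-2.5850]  P^-=[0.9970]  S=[1.2270]  K=[0.8126]  nu=[2.2150]  x^+=[-0.7852]  P^+=[0.1869]
step 2: x^-=[-0.8637]  P^-=[0.3761]  S=[0.6061]  K=[0.6205]  nu=[-1.3363]  x^+=[-1.6929]  P^+=[0.1427]
step 3: x^-=[-1.8622]  P^-=[0.3227]  S=[0.5527]  K=[0.5839]  nu=[-0.9178]  x^+=[-2.3981]  P^+=[0.1343]
step 4: x^-=[-2.6379]  P^-=[0.3125]  S=[0.5425]  K=[0.5760]  nu=[-0.3021]  x^+=[-2.8119]  P^+=[0.1325]
step 5: x^-=[-3.0931]  P^-=[0.3103]  S=[0.5403]  K=[0.5743]  nu=[4.4631]  x^+=[-0.5299]  P^+=[0.1321]

x_post = [-0.5299]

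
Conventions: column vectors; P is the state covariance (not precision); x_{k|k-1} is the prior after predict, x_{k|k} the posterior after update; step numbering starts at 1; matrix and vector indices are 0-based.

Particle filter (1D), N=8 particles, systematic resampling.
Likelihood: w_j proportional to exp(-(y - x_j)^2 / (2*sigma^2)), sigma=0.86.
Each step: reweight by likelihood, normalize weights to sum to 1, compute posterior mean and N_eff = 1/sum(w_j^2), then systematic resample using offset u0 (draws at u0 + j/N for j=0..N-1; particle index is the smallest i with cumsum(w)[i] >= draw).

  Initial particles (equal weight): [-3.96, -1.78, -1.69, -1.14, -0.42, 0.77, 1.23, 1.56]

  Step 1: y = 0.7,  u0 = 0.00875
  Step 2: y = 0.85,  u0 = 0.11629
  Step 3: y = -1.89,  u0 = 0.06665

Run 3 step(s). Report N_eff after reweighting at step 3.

step 1: w=[0.0000, 0.0052, 0.0070, 0.0338, 0.1429, 0.3326, 0.2760, 0.2024]  mean=0.7916  Neff=4.0094  idx=[2, 4, 5, 5, 5, 6, 6, 7]
step 2: w=[0.0022, 0.0573, 0.1699, 0.1699, 0.1699, 0.1547, 0.1547, 0.1213]  mean=0.9346  Neff=6.5578  idx=[2, 3, 3, 4, 5, 6, 6, 7]
step 3: w=[0.2205, 0.2205, 0.2205, 0.2205, 0.0365, 0.0365, 0.0365, 0.0084]  mean=0.8271  Neff=5.0369  idx=[0, 0, 1, 2, 2, 3, 3, 5]

N_eff = 5.0369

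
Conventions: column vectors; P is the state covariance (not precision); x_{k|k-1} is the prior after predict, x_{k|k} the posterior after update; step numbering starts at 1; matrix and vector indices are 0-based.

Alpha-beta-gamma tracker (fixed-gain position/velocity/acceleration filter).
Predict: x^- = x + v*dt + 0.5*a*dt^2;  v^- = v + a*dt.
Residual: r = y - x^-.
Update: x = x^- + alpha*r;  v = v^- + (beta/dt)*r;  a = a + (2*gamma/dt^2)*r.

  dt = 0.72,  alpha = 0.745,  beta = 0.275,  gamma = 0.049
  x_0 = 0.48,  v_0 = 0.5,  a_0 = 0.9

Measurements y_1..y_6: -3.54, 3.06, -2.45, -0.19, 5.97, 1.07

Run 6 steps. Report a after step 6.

step 1: x_pred=1.0733  r=-4.6133  x^+=-2.3636  v^+=-0.6140  a^+=0.0279
step 2: x_pred=-2.7985  r=5.8585  x^+=1.5661  v^+=1.6437  a^+=1.1354
step 3: x_pred=3.0438  r=-5.4938  x^+=-1.0491  v^+=0.3628  a^+=0.0968
step 4: x_pred=-0.7627  r=0.5727  x^+=-0.3360  v^+=0.6513  a^+=0.2051
step 5: x_pred=0.1860  r=5.7840  x^+=4.4951  v^+=3.0081  a^+=1.2985
step 6: x_pred=6.9975  r=-5.9275  x^+=2.5815  v^+=1.6791  a^+=0.1780

a_post = 0.1780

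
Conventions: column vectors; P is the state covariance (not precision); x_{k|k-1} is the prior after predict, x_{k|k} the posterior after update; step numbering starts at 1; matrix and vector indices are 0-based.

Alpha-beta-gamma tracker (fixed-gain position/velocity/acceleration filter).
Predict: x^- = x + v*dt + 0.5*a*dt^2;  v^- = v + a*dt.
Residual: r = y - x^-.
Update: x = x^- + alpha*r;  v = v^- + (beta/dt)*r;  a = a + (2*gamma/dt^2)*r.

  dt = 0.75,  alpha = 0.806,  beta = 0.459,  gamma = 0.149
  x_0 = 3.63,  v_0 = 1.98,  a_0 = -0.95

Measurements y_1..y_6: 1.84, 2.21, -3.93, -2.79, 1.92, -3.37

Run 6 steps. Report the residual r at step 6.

step 1: x_pred=4.8478  r=-3.0078  x^+=2.4235  v^+=-0.5733  a^+=-2.5435
step 2: x_pred=1.2782  r=0.9318  x^+=2.0292  v^+=-1.9106  a^+=-2.0498
step 3: x_pred=0.0197  r=-3.9497  x^+=-3.1637  v^+=-5.8652  a^+=-4.1423
step 4: x_pred=-8.7277  r=5.9377  x^+=-3.9419  v^+=-5.3381  a^+=-0.9967
step 5: x_pred=-8.2258  r=10.1458  x^+=-0.0483  v^+=0.1236  a^+=4.3784
step 6: x_pred=1.2759  r=-4.6459  x^+=-2.4687  v^+=0.5641  a^+=1.9171

resid = -4.6459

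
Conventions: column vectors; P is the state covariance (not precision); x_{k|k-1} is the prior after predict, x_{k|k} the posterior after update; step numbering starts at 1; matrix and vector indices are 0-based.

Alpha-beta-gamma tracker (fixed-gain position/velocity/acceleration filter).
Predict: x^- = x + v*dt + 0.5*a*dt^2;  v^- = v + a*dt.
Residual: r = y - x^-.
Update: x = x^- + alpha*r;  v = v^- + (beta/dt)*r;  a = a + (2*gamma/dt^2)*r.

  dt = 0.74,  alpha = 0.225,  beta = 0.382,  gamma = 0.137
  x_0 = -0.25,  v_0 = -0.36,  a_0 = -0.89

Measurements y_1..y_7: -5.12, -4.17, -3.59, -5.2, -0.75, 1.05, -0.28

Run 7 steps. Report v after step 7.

step 1: x_pred=-0.7601  r=-4.3599  x^+=-1.7411  v^+=-3.2693  a^+=-3.0716
step 2: x_pred=-5.0013  r=0.8313  x^+=-4.8143  v^+=-5.1131  a^+=-2.6556
step 3: x_pred=-9.3250  r=5.7350  x^+=-8.0347  v^+=-4.1177  a^+=0.2140
step 4: x_pred=-11.0232  r=5.8232  x^+=-9.7129  v^+=-0.9533  a^+=3.1277
step 5: x_pred=-9.5620  r=8.8120  x^+=-7.5793  v^+=5.9101  a^+=7.5370
step 6: x_pred=-1.1422  r=2.1922  x^+=-0.6490  v^+=12.6191  a^+=8.6339
step 7: x_pred=11.0531  r=-11.3331  x^+=8.5032  v^+=13.1578  a^+=2.9632

v_post = 13.1578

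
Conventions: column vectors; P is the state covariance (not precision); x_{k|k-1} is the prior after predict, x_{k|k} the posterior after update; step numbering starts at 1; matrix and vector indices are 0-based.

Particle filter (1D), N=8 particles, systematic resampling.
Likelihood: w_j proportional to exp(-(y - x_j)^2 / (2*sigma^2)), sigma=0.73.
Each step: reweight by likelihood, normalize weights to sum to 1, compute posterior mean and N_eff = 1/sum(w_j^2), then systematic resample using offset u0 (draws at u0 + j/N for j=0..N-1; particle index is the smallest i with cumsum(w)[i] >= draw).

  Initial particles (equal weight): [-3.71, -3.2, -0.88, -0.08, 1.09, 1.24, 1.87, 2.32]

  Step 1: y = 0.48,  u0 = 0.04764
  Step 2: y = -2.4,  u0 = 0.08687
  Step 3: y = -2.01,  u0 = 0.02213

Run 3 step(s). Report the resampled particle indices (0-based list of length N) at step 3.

resampled_idx = [0, 1, 1, 2, 3, 4, 5, 6]

step 1: w=[0.0000, 0.0000, 0.0731, 0.3088, 0.2923, 0.2410, 0.0676, 0.0173]  mean=0.6950  Neff=4.0155  idx=[2, 3, 3, 4, 4, 4, 5, 6]
step 2: w=[0.8990, 0.0503, 0.0503, 0.0001, 0.0001, 0.0001, 0.0000, 0.0000]  mean=-0.7989  Neff=1.2296  idx=[0, 0, 0, 0, 0, 0, 0, 2]
step 3: w=[0.1408, 0.1408, 0.1408, 0.1408, 0.1408, 0.1408, 0.1408, 0.0142]  mean=-0.8687  Neff=7.1922  idx=[0, 1, 1, 2, 3, 4, 5, 6]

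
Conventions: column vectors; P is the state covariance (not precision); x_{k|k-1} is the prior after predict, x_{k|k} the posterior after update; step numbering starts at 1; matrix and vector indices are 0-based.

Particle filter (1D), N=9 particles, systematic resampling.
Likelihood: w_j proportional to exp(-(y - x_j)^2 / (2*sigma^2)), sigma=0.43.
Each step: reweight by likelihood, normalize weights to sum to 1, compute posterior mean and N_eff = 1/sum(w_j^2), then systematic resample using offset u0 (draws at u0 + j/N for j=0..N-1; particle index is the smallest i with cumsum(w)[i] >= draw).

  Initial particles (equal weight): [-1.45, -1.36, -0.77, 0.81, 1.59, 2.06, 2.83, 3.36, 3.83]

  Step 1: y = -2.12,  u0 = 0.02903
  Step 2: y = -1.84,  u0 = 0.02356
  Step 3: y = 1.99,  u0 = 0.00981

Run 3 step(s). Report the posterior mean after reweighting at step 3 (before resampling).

step 1: w=[0.5779, 0.4080, 0.0141, 0.0000, 0.0000, 0.0000, 0.0000, 0.0000, 0.0000]  mean=-1.4037  Neff=1.9974  idx=[0, 0, 0, 0, 0, 1, 1, 1, 1]
step 2: w=[0.1214, 0.1214, 0.1214, 0.1214, 0.1214, 0.0982, 0.0982, 0.0982, 0.0982]  mean=-1.4146  Neff=8.9044  idx=[0, 1, 2, 2, 3, 4, 5, 6, 8]
step 3: w=[0.0462, 0.0462, 0.0462, 0.0462, 0.0462, 0.0462, 0.2410, 0.2410, 0.2410]  mean=-1.3849  Neff=5.3468  idx=[0, 2, 5, 6, 6, 7, 7, 8, 8]

post_mean = -1.3849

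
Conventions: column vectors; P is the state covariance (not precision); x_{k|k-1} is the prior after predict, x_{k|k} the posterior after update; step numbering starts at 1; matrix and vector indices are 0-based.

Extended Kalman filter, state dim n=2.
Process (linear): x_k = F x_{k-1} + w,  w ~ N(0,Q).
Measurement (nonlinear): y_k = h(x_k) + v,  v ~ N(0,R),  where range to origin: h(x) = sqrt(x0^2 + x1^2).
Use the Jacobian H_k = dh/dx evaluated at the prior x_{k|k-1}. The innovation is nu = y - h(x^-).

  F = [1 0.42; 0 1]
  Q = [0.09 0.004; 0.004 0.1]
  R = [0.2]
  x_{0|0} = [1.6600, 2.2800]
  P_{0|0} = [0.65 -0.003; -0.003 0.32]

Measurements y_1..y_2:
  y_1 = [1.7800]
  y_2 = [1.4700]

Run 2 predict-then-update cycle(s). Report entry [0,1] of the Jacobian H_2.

step 1: x^-=[2.6176, 2.2800]  P^-=[0.7939 0.1354; 0.1354 0.4200]  H_jac=[0.7541 0.6568]  S=[0.9667]  K=[0.7113; 0.3910]  nu=[-1.6913]  x^+=[1.4146, 1.6187]  P^+=[0.3049 -0.1334; -0.1334 0.2722]
step 2: x^-=[2.0945, 1.6187]  P^-=[0.3308 -0.0151; -0.0151 0.3722]  H_jac=[0.7912 0.6115]  S=[0.5317]  K=[0.4749; 0.4057]  nu=[-1.1771]  x^+=[1.5354, 1.1412]  P^+=[0.2109 -0.1175; -0.1175 0.2847]

H_jac[0,1] = 0.6115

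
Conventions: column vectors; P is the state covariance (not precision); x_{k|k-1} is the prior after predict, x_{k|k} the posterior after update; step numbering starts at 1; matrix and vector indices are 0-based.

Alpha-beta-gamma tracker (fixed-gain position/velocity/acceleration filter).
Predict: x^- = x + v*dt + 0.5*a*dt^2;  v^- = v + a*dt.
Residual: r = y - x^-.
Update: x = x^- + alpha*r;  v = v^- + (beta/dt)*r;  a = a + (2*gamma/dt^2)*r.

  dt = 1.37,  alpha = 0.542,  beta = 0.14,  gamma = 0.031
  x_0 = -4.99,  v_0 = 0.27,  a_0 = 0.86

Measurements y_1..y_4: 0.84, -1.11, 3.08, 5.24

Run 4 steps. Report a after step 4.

a_post = 0.6578

step 1: x_pred=-3.8130  r=4.6530  x^+=-1.2911  v^+=1.9237  a^+=1.0137
step 2: x_pred=2.2957  r=-3.4057  x^+=0.4498  v^+=2.9644  a^+=0.9012
step 3: x_pred=5.3568  r=-2.2768  x^+=4.1228  v^+=3.9664  a^+=0.8260
step 4: x_pred=10.3319  r=-5.0919  x^+=7.5721  v^+=4.5777  a^+=0.6578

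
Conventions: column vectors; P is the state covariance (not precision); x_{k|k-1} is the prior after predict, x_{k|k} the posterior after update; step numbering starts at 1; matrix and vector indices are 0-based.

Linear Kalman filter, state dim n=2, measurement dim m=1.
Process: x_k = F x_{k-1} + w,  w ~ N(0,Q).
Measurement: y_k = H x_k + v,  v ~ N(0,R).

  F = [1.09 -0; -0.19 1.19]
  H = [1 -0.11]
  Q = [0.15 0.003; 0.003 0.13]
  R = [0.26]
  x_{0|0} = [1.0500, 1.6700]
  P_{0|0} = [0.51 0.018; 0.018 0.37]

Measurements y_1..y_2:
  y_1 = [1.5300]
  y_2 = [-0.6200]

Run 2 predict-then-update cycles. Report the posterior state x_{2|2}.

step 1: x^-=[1.1445, 1.7878]  P^-=[0.7559 -0.0793; -0.0793 0.6642]  S=[1.0414]  K=[0.7342; -0.1463]  nu=[0.5822]  x^+=[1.5719, 1.7026]  P^+=[0.1945 0.0326; 0.0326 0.6419]
step 2: x^-=[1.7134, 1.7275]  P^-=[0.3811 0.0050; 0.0050 1.0313]  S=[0.6525]  K=[0.5832; -0.1662]  nu=[-2.1434]  x^+=[0.4634, 2.0838]  P^+=[0.1591 0.0682; 0.0682 1.0133]

x_post = [0.4634, 2.0838]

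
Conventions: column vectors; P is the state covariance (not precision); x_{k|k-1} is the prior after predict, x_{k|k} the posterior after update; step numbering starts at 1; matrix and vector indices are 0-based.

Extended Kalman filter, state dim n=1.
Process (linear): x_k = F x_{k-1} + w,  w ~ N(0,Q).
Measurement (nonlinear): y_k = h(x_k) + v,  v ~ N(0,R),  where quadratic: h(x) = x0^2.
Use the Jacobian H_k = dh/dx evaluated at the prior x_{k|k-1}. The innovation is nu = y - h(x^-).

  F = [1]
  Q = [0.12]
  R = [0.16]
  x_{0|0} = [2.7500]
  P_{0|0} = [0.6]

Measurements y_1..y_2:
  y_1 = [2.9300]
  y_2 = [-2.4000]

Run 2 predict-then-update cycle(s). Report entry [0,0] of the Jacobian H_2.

step 1: x^-=[2.7500]  P^-=[0.7200]  H_jac=[5.5000]  S=[21.9400]  K=[0.1805]  nu=[-4.6325]  x^+=[1.9139]  P^+=[0.0053]
step 2: x^-=[1.9139]  P^-=[0.1253]  H_jac=[3.8277]  S=[1.9951]  K=[0.2403]  nu=[-6.0629]  x^+=[0.4570]  P^+=[0.0100]

H_jac[0,0] = 3.8277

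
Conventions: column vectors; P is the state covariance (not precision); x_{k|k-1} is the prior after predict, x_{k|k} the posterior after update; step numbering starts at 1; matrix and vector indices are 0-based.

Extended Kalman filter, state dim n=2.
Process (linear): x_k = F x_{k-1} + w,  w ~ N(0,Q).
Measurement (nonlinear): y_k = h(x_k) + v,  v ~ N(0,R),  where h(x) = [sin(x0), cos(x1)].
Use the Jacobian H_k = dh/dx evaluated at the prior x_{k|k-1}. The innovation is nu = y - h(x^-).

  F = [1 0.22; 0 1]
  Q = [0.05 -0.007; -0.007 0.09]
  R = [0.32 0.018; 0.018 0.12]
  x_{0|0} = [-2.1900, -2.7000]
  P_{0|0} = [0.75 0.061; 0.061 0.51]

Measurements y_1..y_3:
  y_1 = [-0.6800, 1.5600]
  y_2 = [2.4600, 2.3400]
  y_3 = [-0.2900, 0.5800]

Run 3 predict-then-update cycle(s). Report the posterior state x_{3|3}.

step 1: x^-=[-2.7840, -2.7000]  P^-=[0.8515 0.1662; 0.1662 0.6000]  H_jac=[-0.9367 0.0000; 0.0000 0.4274]  S=[1.0672 -0.0485; -0.0485 0.2296]  K=[-0.7405 0.1528; -0.0960 1.0966]  nu=[-0.3300, 2.4641]  x^+=[-2.1631, 0.0338]  P^+=[0.2500 0.0117; 0.0117 0.3039]
step 2: x^-=[-2.1556, 0.0338]  P^-=[0.3199 0.0716; 0.0716 0.3939]  H_jac=[-0.5521 0.0000; 0.0000 -0.0337]  S=[0.4175 0.0193; 0.0193 0.1204]  K=[-0.4252 0.0482; -0.0902 -0.0959]  nu=[3.2938, 1.3406]  x^+=[-3.4916, -0.3919]  P^+=[0.2449 0.0554; 0.0554 0.3890]
step 3: x^-=[-3.5778, -0.3919]  P^-=[0.3381 0.1340; 0.1340 0.4790]  H_jac=[-0.9063 0.0000; 0.0000 0.3819]  S=[0.5977 -0.0284; -0.0284 0.1899]  K=[-0.5034 0.1943; -0.1585 0.9398]  nu=[-0.7125, -0.3442]  x^+=[-3.2860, -0.6024]  P^+=[0.1739 0.0373; 0.0373 0.2878]

x_post = [-3.2860, -0.6024]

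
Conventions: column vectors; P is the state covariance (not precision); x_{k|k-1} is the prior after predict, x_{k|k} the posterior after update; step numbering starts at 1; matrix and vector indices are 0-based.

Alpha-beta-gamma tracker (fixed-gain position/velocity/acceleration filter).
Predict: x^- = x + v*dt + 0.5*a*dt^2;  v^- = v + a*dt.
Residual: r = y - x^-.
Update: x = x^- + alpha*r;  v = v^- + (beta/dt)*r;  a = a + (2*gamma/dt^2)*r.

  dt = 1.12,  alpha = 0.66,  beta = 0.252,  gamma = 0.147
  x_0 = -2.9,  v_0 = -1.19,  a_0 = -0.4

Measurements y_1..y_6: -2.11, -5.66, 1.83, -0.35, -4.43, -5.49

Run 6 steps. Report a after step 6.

a_post = -1.6586

step 1: x_pred=-4.4837  r=2.3737  x^+=-2.9171  v^+=-1.1039  a^+=0.1563
step 2: x_pred=-4.0554  r=-1.6046  x^+=-5.1144  v^+=-1.2899  a^+=-0.2197
step 3: x_pred=-6.6969  r=8.5269  x^+=-1.0691  v^+=0.3826  a^+=1.7787
step 4: x_pred=0.4750  r=-0.8250  x^+=-0.0695  v^+=2.1891  a^+=1.5854
step 5: x_pred=3.3767  r=-7.8067  x^+=-1.7757  v^+=2.2083  a^+=-0.2443
step 6: x_pred=0.5443  r=-6.0343  x^+=-3.4383  v^+=0.5770  a^+=-1.6586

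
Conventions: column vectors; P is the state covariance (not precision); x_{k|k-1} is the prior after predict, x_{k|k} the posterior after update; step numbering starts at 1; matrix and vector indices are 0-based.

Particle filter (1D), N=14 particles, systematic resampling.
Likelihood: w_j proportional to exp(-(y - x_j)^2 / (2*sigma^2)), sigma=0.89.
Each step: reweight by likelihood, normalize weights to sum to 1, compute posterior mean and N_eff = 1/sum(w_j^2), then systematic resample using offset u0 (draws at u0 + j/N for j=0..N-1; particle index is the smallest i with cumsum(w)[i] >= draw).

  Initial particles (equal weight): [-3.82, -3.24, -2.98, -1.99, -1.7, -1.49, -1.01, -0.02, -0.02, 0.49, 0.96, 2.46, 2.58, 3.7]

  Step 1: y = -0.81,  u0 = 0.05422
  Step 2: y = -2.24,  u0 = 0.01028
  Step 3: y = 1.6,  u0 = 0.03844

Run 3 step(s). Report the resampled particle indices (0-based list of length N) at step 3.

step 1: w=[0.0007, 0.0052, 0.0110, 0.0892, 0.1303, 0.1604, 0.2094, 0.1449, 0.1449, 0.0739, 0.0297, 0.0003, 0.0002, 0.0000]  mean=-0.8418  Neff=6.9929  idx=[3, 4, 4, 5, 5, 6, 6, 6, 7, 7, 8, 8, 9, 10]
step 2: w=[0.1790, 0.1549, 0.1549, 0.1305, 0.1305, 0.0717, 0.0717, 0.0717, 0.0083, 0.0083, 0.0083, 0.0083, 0.0017, 0.0003]  mean=-1.4885  Neff=7.7047  idx=[0, 0, 0, 1, 1, 2, 2, 3, 3, 4, 4, 5, 6, 7]
step 3: w=[0.0053, 0.0053, 0.0053, 0.0187, 0.0187, 0.0187, 0.0187, 0.0436, 0.0436, 0.0436, 0.0436, 0.2450, 0.2450, 0.2450]  mean=-1.1608  Neff=5.2850  idx=[4, 7, 9, 10, 11, 11, 11, 12, 12, 12, 12, 13, 13, 13]

resampled_idx = [4, 7, 9, 10, 11, 11, 11, 12, 12, 12, 12, 13, 13, 13]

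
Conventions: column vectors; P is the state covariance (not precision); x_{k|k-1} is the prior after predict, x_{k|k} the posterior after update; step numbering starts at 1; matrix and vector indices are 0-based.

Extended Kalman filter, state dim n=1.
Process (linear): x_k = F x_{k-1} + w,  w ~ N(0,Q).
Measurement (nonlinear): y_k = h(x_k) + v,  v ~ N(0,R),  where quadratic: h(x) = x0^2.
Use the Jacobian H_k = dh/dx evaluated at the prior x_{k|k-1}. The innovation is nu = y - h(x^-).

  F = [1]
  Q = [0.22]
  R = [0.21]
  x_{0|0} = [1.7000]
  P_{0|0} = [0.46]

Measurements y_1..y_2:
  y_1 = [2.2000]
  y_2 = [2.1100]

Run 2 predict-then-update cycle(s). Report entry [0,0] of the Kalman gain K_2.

step 1: x^-=[1.7000]  P^-=[0.6800]  H_jac=[3.4000]  S=[8.0708]  K=[0.2865]  nu=[-0.6900]  x^+=[1.5023]  P^+=[0.0177]
step 2: x^-=[1.5023]  P^-=[0.2377]  H_jac=[3.0047]  S=[2.3559]  K=[0.3031]  nu=[-0.1470]  x^+=[1.4578]  P^+=[0.0212]

K[0,0] = 0.3031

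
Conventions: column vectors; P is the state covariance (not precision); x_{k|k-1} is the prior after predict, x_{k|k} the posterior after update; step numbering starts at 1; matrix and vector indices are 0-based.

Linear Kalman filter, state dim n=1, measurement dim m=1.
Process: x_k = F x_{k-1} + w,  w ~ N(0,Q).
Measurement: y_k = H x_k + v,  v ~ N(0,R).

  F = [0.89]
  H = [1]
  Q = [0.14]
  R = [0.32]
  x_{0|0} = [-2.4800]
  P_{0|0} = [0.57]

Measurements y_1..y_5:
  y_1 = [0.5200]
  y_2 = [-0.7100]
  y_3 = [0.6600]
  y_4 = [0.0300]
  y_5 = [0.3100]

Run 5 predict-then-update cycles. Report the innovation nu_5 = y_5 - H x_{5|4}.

innov = [0.2841]

step 1: x^-=[-2.2072]  P^-=[0.5915]  S=[0.9115]  K=[0.6489]  nu=[2.7272]  x^+=[-0.4374]  P^+=[0.2077]
step 2: x^-=[-0.3893]  P^-=[0.3045]  S=[0.6245]  K=[0.4876]  nu=[-0.3207]  x^+=[-0.5457]  P^+=[0.1560]
step 3: x^-=[-0.4857]  P^-=[0.2636]  S=[0.5836]  K=[0.4517]  nu=[1.1457]  x^+=[0.0318]  P^+=[0.1445]
step 4: x^-=[0.0283]  P^-=[0.2545]  S=[0.5745]  K=[0.4430]  nu=[0.0017]  x^+=[0.0291]  P^+=[0.1418]
step 5: x^-=[0.0259]  P^-=[0.2523]  S=[0.5723]  K=[0.4408]  nu=[0.2841]  x^+=[0.1511]  P^+=[0.1411]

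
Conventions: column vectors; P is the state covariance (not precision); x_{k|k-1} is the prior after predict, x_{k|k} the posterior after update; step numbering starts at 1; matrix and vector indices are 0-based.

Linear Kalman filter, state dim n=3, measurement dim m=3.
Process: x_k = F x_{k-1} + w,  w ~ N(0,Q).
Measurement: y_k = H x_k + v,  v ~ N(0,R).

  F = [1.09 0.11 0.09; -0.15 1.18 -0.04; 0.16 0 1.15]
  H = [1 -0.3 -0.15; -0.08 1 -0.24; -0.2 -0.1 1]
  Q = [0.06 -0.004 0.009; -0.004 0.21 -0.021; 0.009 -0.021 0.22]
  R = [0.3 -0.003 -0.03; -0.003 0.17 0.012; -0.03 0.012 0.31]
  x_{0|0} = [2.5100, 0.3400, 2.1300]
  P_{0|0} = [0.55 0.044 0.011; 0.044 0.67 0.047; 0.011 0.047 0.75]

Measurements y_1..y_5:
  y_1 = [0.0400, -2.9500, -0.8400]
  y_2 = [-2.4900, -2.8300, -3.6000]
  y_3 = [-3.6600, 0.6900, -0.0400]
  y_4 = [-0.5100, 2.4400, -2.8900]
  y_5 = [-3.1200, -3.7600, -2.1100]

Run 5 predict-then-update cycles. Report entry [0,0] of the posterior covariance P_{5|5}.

P_post[0,0] = 0.1565

step 1: x^-=[2.9650, -0.0605, 2.8511]  P^-=[0.7413 0.0504 0.2032; 0.0504 1.1366 0.0014; 0.2032 0.0014 1.2300]  S=[1.0802 -0.3539 -0.1218; -0.3539 1.3813 -0.3997; -0.1218 -0.3997 1.5015]  K=[0.7199 0.1833 0.1404; 0.0341 0.8729 0.1537; 0.1224 0.0422 0.8132]  nu=[-2.5155, -1.9680, -3.1041]  x^+=[0.3574, -2.3411, -0.0644]  P^+=[0.2440 0.0694 0.0799; 0.0694 0.1770 0.0887; 0.0799 0.0887 0.2738]
step 2: x^-=[0.1262, -2.8136, -0.0168]  P^-=[0.3883 0.0706 0.1936; 0.0706 0.4304 0.0797; 0.1936 0.0797 0.6177]  S=[0.6477 -0.1190 -0.0135; -0.1190 0.5963 -0.1112; -0.0135 -0.1112 0.8570]  K=[0.5484 0.1262 0.1521; 0.0236 0.7070 0.1184; 0.1350 0.0109 0.6699]  nu=[-3.4628, -0.0104, -3.8393]  x^+=[-2.3579, -3.3572, -3.0560]  P^+=[0.1872 0.0546 0.0751; 0.0546 0.1426 0.0697; 0.0751 0.0697 0.2257]
step 3: x^-=[-3.2145, -3.4856, -3.8917]  P^-=[0.3152 0.0553 0.1700; 0.0553 0.3881 0.0555; 0.1700 0.0555 0.5510]  S=[0.5834 -0.1113 -0.0069; -0.1113 0.5629 -0.1132; -0.0069 -0.1132 0.8005]  K=[0.4904 0.1073 0.1462; 0.0121 0.6812 0.1035; 0.1276 -0.0067 0.6390]  nu=[-2.0750, 2.9844, 2.8603]  x^+=[-3.4938, -1.1817, -2.3487]  P^+=[0.1676 0.0488 0.0703; 0.0488 0.1361 0.0633; 0.0703 0.0633 0.2146]
step 4: x^-=[-4.1497, -0.7764, -3.2601]  P^-=[0.2893 0.0499 0.1584; 0.0499 0.3812 0.0476; 0.1584 0.0476 0.5339]  S=[0.5624 -0.1100 -0.0089; -0.1100 0.5591 -0.1155; -0.0089 -0.1155 0.7884]  K=[0.4675 0.1010 0.1413; 0.0064 0.6759 0.0985; 0.1214 -0.0125 0.6305]  nu=[2.9177, 2.1020, -0.5375]  x^+=[-2.6493, 0.6103, -3.2711]  P^+=[0.1598 0.0465 0.0676; 0.0465 0.1345 0.0612; 0.0676 0.0612 0.2113]
step 5: x^-=[-3.1151, 1.2484, -4.1857]  P^-=[0.2788 0.0479 0.1530; 0.0479 0.3798 0.0452; 0.1530 0.0452 0.5284]  S=[0.5543 -0.1095 -0.0108; -0.1095 0.5585 -0.1162; -0.0108 -0.1162 0.7851]  K=[0.4579 0.0988 0.1387; 0.0039 0.6746 0.0968; 0.1180 -0.0144 0.6279]  nu=[-0.2583, -6.2621, 1.5775]  x^+=[-3.6333, -2.8243, -3.1358]  P^+=[0.1565 0.0455 0.0663; 0.0455 0.1340 0.0605; 0.0663 0.0605 0.2102]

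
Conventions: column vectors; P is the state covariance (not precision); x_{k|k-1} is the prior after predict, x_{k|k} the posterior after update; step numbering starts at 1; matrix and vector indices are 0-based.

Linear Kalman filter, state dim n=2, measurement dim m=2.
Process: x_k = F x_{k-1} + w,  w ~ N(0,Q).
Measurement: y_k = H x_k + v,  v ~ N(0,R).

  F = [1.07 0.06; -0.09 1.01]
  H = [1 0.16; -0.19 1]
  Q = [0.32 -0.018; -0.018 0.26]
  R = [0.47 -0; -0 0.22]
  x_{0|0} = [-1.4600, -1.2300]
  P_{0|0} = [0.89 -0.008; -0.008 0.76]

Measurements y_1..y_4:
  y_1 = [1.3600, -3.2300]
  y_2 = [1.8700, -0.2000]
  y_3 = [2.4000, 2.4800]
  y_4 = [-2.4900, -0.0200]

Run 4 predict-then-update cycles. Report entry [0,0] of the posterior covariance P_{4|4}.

P_post[0,0] = 0.2582

step 1: x^-=[-1.6360, -1.1109]  P^-=[1.3407 -0.0663; -0.0663 1.0439]  S=[1.8162 -0.1519; -0.1519 1.3375]  K=[0.7191 -0.1583; 0.1227 0.8039]  nu=[3.1737, -2.4299]  x^+=[1.0309, -2.6747]  P^+=[0.3334 0.0285; 0.0285 0.1823]
step 2: x^-=[0.9426, -2.7942]  P^-=[0.7060 -0.0084; -0.0084 0.4434]  S=[1.1847 -0.0713; -0.0713 0.6921]  K=[0.5861 -0.1455; 0.0921 0.6525]  nu=[1.3745, 2.7733]  x^+=[1.3445, -0.8581]  P^+=[0.2723 0.0197; 0.0197 0.1473]
step 3: x^-=[1.3871, -0.9876]  P^-=[0.6348 -0.0141; -0.0141 0.4089]  S=[1.1108 -0.0689; -0.0689 0.6572]  K=[0.5604 -0.1463; 0.0856 0.6352]  nu=[1.1709, 3.7312]  x^+=[1.4976, 1.4828]  P^+=[0.2606 0.0173; 0.0173 0.1430]
step 4: x^-=[1.6913, 1.3628]  P^-=[0.6211 -0.0158; -0.0158 0.4049]  S=[1.0964 -0.0685; -0.0685 0.6533]  K=[0.5550 -0.1466; 0.0843 0.6332]  nu=[-4.3994, -1.0615]  x^+=[-0.5949, 0.3200]  P^+=[0.2582 0.0168; 0.0168 0.1425]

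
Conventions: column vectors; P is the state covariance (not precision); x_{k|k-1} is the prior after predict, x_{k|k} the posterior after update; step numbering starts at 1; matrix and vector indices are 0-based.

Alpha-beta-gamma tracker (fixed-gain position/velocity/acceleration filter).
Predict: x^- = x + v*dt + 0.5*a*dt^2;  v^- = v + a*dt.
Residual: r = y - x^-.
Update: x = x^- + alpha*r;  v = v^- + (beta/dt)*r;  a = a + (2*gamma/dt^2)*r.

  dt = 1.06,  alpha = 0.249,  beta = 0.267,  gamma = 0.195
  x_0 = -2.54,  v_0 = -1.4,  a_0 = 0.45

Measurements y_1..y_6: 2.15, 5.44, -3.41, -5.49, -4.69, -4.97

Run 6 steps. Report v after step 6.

v_post = -16.6951

step 1: x_pred=-3.7712  r=5.9212  x^+=-2.2968  v^+=0.5685  a^+=2.5052
step 2: x_pred=-0.2868  r=5.7268  x^+=1.1392  v^+=4.6665  a^+=4.4930
step 3: x_pred=8.6099  r=-12.0199  x^+=5.6169  v^+=6.4015  a^+=0.3209
step 4: x_pred=12.5828  r=-18.0728  x^+=8.0826  v^+=2.1893  a^+=-5.9521
step 5: x_pred=7.0595  r=-11.7495  x^+=4.1338  v^+=-7.0794  a^+=-10.0303
step 6: x_pred=-9.0054  r=4.0354  x^+=-8.0006  v^+=-16.6951  a^+=-8.6297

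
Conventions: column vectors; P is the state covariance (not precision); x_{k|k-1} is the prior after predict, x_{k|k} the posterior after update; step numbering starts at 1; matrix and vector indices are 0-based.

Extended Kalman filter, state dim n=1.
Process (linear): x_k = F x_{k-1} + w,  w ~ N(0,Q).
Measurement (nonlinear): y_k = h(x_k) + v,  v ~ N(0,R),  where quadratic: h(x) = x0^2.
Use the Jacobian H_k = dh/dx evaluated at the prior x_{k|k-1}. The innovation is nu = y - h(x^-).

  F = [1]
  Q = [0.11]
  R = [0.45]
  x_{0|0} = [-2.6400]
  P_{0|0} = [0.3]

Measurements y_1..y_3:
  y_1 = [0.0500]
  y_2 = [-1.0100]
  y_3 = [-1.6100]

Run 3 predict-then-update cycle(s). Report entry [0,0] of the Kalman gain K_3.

step 1: x^-=[-2.6400]  P^-=[0.4100]  H_jac=[-5.2800]  S=[11.8801]  K=[-0.1822]  nu=[-6.9196]  x^+=[-1.3791]  P^+=[0.0155]
step 2: x^-=[-1.3791]  P^-=[0.1255]  H_jac=[-2.7582]  S=[1.4050]  K=[-0.2464]  nu=[-2.9119]  x^+=[-0.6615]  P^+=[0.0402]
step 3: x^-=[-0.6615]  P^-=[0.1502]  H_jac=[-1.3230]  S=[0.7129]  K=[-0.2787]  nu=[-2.0476]  x^+=[-0.0907]  P^+=[0.0948]

K[0,0] = -0.2787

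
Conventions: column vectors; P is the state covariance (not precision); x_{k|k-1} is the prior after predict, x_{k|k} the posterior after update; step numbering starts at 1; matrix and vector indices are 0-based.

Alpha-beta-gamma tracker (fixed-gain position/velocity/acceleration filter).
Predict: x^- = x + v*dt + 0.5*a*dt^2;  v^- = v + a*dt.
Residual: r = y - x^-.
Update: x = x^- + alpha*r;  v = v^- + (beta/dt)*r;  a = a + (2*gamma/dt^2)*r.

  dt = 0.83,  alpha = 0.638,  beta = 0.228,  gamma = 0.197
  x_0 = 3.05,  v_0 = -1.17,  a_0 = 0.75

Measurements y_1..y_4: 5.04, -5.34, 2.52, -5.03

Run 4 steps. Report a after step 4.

a_post = -2.2443

step 1: x_pred=2.3372  r=2.7028  x^+=4.0616  v^+=0.1949  a^+=2.2958
step 2: x_pred=5.0142  r=-10.3542  x^+=-1.5918  v^+=-0.7438  a^+=-3.6261
step 3: x_pred=-3.4582  r=5.9782  x^+=0.3559  v^+=-2.1113  a^+=-0.2070
step 4: x_pred=-1.4677  r=-3.5623  x^+=-3.7405  v^+=-3.2616  a^+=-2.2443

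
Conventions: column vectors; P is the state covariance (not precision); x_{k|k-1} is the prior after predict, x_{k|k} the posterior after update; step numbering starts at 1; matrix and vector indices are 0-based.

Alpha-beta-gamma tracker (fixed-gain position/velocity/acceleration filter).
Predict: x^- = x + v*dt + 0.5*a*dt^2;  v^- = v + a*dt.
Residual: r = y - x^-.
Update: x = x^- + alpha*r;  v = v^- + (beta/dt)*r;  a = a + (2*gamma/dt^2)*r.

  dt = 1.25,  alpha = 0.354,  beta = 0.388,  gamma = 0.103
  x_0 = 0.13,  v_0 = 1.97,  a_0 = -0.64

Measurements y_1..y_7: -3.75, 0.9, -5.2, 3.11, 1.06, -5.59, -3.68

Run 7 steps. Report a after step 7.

a_post = 0.0982

step 1: x_pred=2.0925  r=-5.8425  x^+=0.0243  v^+=-0.6435  a^+=-1.4103
step 2: x_pred=-1.8819  r=2.7819  x^+=-0.8971  v^+=-1.5429  a^+=-1.0435
step 3: x_pred=-3.6409  r=-1.5591  x^+=-4.1928  v^+=-3.3312  a^+=-1.2491
step 4: x_pred=-9.3326  r=12.4426  x^+=-4.9279  v^+=-1.0303  a^+=0.3914
step 5: x_pred=-5.9101  r=6.9701  x^+=-3.4427  v^+=1.6224  a^+=1.3103
step 6: x_pred=-0.3909  r=-5.1991  x^+=-2.2314  v^+=1.6465  a^+=0.6249
step 7: x_pred=0.3149  r=-3.9949  x^+=-1.0993  v^+=1.1876  a^+=0.0982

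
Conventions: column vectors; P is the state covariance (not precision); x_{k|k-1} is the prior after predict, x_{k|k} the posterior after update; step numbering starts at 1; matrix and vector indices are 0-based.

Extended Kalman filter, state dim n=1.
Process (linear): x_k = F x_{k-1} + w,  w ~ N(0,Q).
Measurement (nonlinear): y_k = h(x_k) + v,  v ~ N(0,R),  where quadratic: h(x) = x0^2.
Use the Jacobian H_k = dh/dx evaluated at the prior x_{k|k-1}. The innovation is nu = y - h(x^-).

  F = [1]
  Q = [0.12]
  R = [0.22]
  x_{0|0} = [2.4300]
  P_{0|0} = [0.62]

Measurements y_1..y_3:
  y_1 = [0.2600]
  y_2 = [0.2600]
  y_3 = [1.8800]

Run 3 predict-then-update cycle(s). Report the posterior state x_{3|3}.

step 1: x^-=[2.4300]  P^-=[0.7400]  H_jac=[4.8600]  S=[17.6985]  K=[0.2032]  nu=[-5.6449]  x^+=[1.2829]  P^+=[0.0092]
step 2: x^-=[1.2829]  P^-=[0.1292]  H_jac=[2.5659]  S=[1.0706]  K=[0.3096]  nu=[-1.3859]  x^+=[0.8538]  P^+=[0.0265]
step 3: x^-=[0.8538]  P^-=[0.1465]  H_jac=[1.7076]  S=[0.6473]  K=[0.3866]  nu=[1.1510]  x^+=[1.2988]  P^+=[0.0498]

x_post = [1.2988]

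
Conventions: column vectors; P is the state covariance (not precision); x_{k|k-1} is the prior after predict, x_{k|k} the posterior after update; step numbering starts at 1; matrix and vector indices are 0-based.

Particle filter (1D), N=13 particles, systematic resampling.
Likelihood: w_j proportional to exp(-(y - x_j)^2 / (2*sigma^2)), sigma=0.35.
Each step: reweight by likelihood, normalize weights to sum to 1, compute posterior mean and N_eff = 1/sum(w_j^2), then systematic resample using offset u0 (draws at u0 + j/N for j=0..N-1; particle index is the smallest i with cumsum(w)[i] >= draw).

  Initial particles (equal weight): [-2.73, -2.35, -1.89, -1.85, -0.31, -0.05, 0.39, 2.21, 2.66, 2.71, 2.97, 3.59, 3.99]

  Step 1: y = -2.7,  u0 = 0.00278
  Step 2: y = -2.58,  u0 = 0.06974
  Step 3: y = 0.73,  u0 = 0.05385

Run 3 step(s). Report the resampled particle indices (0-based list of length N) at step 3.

step 1: w=[0.5779, 0.3518, 0.0399, 0.0304, 0.0000, 0.0000, 0.0000, 0.0000, 0.0000, 0.0000, 0.0000, 0.0000, 0.0000]  mean=-2.5361  Neff=2.1725  idx=[0, 0, 0, 0, 0, 0, 0, 0, 1, 1, 1, 1, 1]
step 2: w=[0.0805, 0.0805, 0.0805, 0.0805, 0.0805, 0.0805, 0.0805, 0.0805, 0.0711, 0.0711, 0.0711, 0.0711, 0.0711]  mean=-2.5948  Neff=12.9542  idx=[0, 1, 2, 3, 4, 5, 6, 7, 8, 9, 10, 11, 12]
step 3: w=[0.0000, 0.0000, 0.0000, 0.0000, 0.0000, 0.0000, 0.0000, 0.0000, 0.2000, 0.2000, 0.2000, 0.2000, 0.2000]  mean=-2.3500  Neff=5.0006  idx=[8, 8, 9, 9, 9, 10, 10, 10, 11, 11, 12, 12, 12]

resampled_idx = [8, 8, 9, 9, 9, 10, 10, 10, 11, 11, 12, 12, 12]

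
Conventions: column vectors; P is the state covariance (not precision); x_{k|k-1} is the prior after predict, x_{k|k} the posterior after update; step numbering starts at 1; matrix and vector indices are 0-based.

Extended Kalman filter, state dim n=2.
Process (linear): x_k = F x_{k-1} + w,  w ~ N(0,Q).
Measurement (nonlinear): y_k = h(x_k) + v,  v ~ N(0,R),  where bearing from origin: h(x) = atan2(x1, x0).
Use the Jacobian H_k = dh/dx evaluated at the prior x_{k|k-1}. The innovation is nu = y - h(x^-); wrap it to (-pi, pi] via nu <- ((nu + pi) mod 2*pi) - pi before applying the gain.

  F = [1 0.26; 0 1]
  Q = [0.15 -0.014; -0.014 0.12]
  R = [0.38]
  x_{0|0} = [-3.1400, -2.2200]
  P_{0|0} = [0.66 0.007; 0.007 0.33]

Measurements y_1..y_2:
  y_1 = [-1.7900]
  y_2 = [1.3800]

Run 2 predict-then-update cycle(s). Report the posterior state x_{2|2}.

x_post = [-4.5835, -1.9252]

step 1: x^-=[-3.7172, -2.2200]  P^-=[0.8359 0.0788; 0.0788 0.4500]  H_jac=[0.1184 -0.1983]  S=[0.4057]  K=[0.2055; -0.1969]  nu=[0.8132]  x^+=[-3.5501, -2.3802]  P^+=[0.8188 0.0952; 0.0952 0.4343]
step 2: x^-=[-4.1689, -2.3802]  P^-=[1.0477 0.1941; 0.1941 0.5543]  H_jac=[0.1033 -0.1809]  S=[0.4021]  K=[0.1818; -0.1995]  nu=[-2.2804]  x^+=[-4.5835, -1.9252]  P^+=[1.0344 0.2087; 0.2087 0.5383]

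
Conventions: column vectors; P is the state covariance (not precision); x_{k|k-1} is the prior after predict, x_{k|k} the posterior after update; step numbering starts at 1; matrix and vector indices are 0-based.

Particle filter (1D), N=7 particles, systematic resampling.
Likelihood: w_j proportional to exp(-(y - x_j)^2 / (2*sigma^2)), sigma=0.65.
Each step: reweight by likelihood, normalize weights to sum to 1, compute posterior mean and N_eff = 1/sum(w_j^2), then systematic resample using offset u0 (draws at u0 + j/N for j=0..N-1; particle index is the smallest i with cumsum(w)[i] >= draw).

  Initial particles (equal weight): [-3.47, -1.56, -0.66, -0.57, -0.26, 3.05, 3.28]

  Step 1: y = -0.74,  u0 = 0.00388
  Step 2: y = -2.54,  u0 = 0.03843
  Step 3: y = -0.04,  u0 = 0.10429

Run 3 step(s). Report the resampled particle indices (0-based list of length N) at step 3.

step 1: w=[0.0000, 0.1423, 0.3129, 0.3047, 0.2401, 0.0000, 0.0000]  mean=-0.6647  Neff=3.7226  idx=[1, 2, 2, 2, 3, 3, 4]
step 2: w=[0.8248, 0.0392, 0.0392, 0.0392, 0.0260, 0.0260, 0.0055]  mean=-1.3955  Neff=1.4570  idx=[0, 0, 0, 0, 0, 0, 2]
step 3: w=[0.0634, 0.0634, 0.0634, 0.0634, 0.0634, 0.0634, 0.6195]  mean=-1.0024  Neff=2.4514  idx=[1, 3, 6, 6, 6, 6, 6]

resampled_idx = [1, 3, 6, 6, 6, 6, 6]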